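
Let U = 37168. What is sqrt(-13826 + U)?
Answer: sqrt(23342) ≈ 152.78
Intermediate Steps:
sqrt(-13826 + U) = sqrt(-13826 + 37168) = sqrt(23342)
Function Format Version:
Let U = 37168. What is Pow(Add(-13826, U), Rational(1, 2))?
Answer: Pow(23342, Rational(1, 2)) ≈ 152.78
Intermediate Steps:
Pow(Add(-13826, U), Rational(1, 2)) = Pow(Add(-13826, 37168), Rational(1, 2)) = Pow(23342, Rational(1, 2))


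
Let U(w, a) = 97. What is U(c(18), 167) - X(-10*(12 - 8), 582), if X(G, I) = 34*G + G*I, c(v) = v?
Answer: 24737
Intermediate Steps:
U(c(18), 167) - X(-10*(12 - 8), 582) = 97 - (-10*(12 - 8))*(34 + 582) = 97 - (-10*4)*616 = 97 - (-40)*616 = 97 - 1*(-24640) = 97 + 24640 = 24737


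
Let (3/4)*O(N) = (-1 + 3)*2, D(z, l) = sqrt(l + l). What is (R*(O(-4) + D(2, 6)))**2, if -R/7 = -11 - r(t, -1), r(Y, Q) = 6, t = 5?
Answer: 5154604/9 + 906304*sqrt(3)/3 ≈ 1.0960e+6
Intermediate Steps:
D(z, l) = sqrt(2)*sqrt(l) (D(z, l) = sqrt(2*l) = sqrt(2)*sqrt(l))
O(N) = 16/3 (O(N) = 4*((-1 + 3)*2)/3 = 4*(2*2)/3 = (4/3)*4 = 16/3)
R = 119 (R = -7*(-11 - 1*6) = -7*(-11 - 6) = -7*(-17) = 119)
(R*(O(-4) + D(2, 6)))**2 = (119*(16/3 + sqrt(2)*sqrt(6)))**2 = (119*(16/3 + 2*sqrt(3)))**2 = (1904/3 + 238*sqrt(3))**2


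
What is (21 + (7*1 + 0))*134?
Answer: 3752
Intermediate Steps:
(21 + (7*1 + 0))*134 = (21 + (7 + 0))*134 = (21 + 7)*134 = 28*134 = 3752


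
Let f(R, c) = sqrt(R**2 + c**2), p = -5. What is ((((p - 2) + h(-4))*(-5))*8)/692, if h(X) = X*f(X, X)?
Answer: 70/173 + 160*sqrt(2)/173 ≈ 1.7126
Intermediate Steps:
h(X) = X*sqrt(2)*sqrt(X**2) (h(X) = X*sqrt(X**2 + X**2) = X*sqrt(2*X**2) = X*(sqrt(2)*sqrt(X**2)) = X*sqrt(2)*sqrt(X**2))
((((p - 2) + h(-4))*(-5))*8)/692 = ((((-5 - 2) - 4*sqrt(2)*sqrt((-4)**2))*(-5))*8)/692 = (((-7 - 4*sqrt(2)*sqrt(16))*(-5))*8)*(1/692) = (((-7 - 4*sqrt(2)*4)*(-5))*8)*(1/692) = (((-7 - 16*sqrt(2))*(-5))*8)*(1/692) = ((35 + 80*sqrt(2))*8)*(1/692) = (280 + 640*sqrt(2))*(1/692) = 70/173 + 160*sqrt(2)/173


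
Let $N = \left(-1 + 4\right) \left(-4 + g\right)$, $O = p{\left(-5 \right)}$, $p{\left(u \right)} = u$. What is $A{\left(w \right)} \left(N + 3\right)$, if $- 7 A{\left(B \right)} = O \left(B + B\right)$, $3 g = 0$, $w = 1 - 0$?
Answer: $- \frac{90}{7} \approx -12.857$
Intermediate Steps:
$O = -5$
$w = 1$ ($w = 1 + 0 = 1$)
$g = 0$ ($g = \frac{1}{3} \cdot 0 = 0$)
$N = -12$ ($N = \left(-1 + 4\right) \left(-4 + 0\right) = 3 \left(-4\right) = -12$)
$A{\left(B \right)} = \frac{10 B}{7}$ ($A{\left(B \right)} = - \frac{\left(-5\right) \left(B + B\right)}{7} = - \frac{\left(-5\right) 2 B}{7} = - \frac{\left(-10\right) B}{7} = \frac{10 B}{7}$)
$A{\left(w \right)} \left(N + 3\right) = \frac{10}{7} \cdot 1 \left(-12 + 3\right) = \frac{10}{7} \left(-9\right) = - \frac{90}{7}$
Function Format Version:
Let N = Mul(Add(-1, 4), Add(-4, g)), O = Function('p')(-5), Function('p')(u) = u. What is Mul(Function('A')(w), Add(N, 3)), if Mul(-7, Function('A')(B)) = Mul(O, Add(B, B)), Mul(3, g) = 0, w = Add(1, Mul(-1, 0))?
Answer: Rational(-90, 7) ≈ -12.857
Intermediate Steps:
O = -5
w = 1 (w = Add(1, 0) = 1)
g = 0 (g = Mul(Rational(1, 3), 0) = 0)
N = -12 (N = Mul(Add(-1, 4), Add(-4, 0)) = Mul(3, -4) = -12)
Function('A')(B) = Mul(Rational(10, 7), B) (Function('A')(B) = Mul(Rational(-1, 7), Mul(-5, Add(B, B))) = Mul(Rational(-1, 7), Mul(-5, Mul(2, B))) = Mul(Rational(-1, 7), Mul(-10, B)) = Mul(Rational(10, 7), B))
Mul(Function('A')(w), Add(N, 3)) = Mul(Mul(Rational(10, 7), 1), Add(-12, 3)) = Mul(Rational(10, 7), -9) = Rational(-90, 7)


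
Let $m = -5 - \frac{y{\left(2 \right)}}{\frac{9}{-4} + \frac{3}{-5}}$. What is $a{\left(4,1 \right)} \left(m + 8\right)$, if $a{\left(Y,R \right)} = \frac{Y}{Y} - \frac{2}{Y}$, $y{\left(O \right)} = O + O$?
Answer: $\frac{251}{114} \approx 2.2018$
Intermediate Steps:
$y{\left(O \right)} = 2 O$
$a{\left(Y,R \right)} = 1 - \frac{2}{Y}$
$m = - \frac{205}{57}$ ($m = -5 - \frac{2 \cdot 2}{\frac{9}{-4} + \frac{3}{-5}} = -5 - \frac{4}{9 \left(- \frac{1}{4}\right) + 3 \left(- \frac{1}{5}\right)} = -5 - \frac{4}{- \frac{9}{4} - \frac{3}{5}} = -5 - \frac{4}{- \frac{57}{20}} = -5 - 4 \left(- \frac{20}{57}\right) = -5 - - \frac{80}{57} = -5 + \frac{80}{57} = - \frac{205}{57} \approx -3.5965$)
$a{\left(4,1 \right)} \left(m + 8\right) = \frac{-2 + 4}{4} \left(- \frac{205}{57} + 8\right) = \frac{1}{4} \cdot 2 \cdot \frac{251}{57} = \frac{1}{2} \cdot \frac{251}{57} = \frac{251}{114}$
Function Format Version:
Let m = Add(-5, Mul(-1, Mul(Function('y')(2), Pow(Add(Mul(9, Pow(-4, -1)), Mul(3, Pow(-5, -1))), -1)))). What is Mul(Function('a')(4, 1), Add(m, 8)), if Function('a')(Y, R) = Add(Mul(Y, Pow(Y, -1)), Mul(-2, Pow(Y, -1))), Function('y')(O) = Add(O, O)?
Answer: Rational(251, 114) ≈ 2.2018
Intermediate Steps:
Function('y')(O) = Mul(2, O)
Function('a')(Y, R) = Add(1, Mul(-2, Pow(Y, -1)))
m = Rational(-205, 57) (m = Add(-5, Mul(-1, Mul(Mul(2, 2), Pow(Add(Mul(9, Pow(-4, -1)), Mul(3, Pow(-5, -1))), -1)))) = Add(-5, Mul(-1, Mul(4, Pow(Add(Mul(9, Rational(-1, 4)), Mul(3, Rational(-1, 5))), -1)))) = Add(-5, Mul(-1, Mul(4, Pow(Add(Rational(-9, 4), Rational(-3, 5)), -1)))) = Add(-5, Mul(-1, Mul(4, Pow(Rational(-57, 20), -1)))) = Add(-5, Mul(-1, Mul(4, Rational(-20, 57)))) = Add(-5, Mul(-1, Rational(-80, 57))) = Add(-5, Rational(80, 57)) = Rational(-205, 57) ≈ -3.5965)
Mul(Function('a')(4, 1), Add(m, 8)) = Mul(Mul(Pow(4, -1), Add(-2, 4)), Add(Rational(-205, 57), 8)) = Mul(Mul(Rational(1, 4), 2), Rational(251, 57)) = Mul(Rational(1, 2), Rational(251, 57)) = Rational(251, 114)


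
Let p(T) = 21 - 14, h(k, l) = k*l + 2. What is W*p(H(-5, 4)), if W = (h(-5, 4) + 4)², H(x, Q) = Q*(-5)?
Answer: 1372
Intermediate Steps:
h(k, l) = 2 + k*l
H(x, Q) = -5*Q
W = 196 (W = ((2 - 5*4) + 4)² = ((2 - 20) + 4)² = (-18 + 4)² = (-14)² = 196)
p(T) = 7
W*p(H(-5, 4)) = 196*7 = 1372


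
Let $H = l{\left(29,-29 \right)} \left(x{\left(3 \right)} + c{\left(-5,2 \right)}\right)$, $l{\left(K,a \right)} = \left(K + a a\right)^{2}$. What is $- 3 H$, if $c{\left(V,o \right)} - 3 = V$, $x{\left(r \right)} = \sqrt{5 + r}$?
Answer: $4541400 - 4541400 \sqrt{2} \approx -1.8811 \cdot 10^{6}$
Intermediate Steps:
$l{\left(K,a \right)} = \left(K + a^{2}\right)^{2}$
$c{\left(V,o \right)} = 3 + V$
$H = -1513800 + 1513800 \sqrt{2}$ ($H = \left(29 + \left(-29\right)^{2}\right)^{2} \left(\sqrt{5 + 3} + \left(3 - 5\right)\right) = \left(29 + 841\right)^{2} \left(\sqrt{8} - 2\right) = 870^{2} \left(2 \sqrt{2} - 2\right) = 756900 \left(-2 + 2 \sqrt{2}\right) = -1513800 + 1513800 \sqrt{2} \approx 6.2704 \cdot 10^{5}$)
$- 3 H = - 3 \left(-1513800 + 1513800 \sqrt{2}\right) = 4541400 - 4541400 \sqrt{2}$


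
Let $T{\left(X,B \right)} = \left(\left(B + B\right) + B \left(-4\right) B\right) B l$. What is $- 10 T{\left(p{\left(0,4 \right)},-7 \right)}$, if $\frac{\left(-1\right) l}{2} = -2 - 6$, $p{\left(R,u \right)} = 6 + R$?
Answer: $-235200$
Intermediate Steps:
$l = 16$ ($l = - 2 \left(-2 - 6\right) = \left(-2\right) \left(-8\right) = 16$)
$T{\left(X,B \right)} = 16 B \left(- 4 B^{2} + 2 B\right)$ ($T{\left(X,B \right)} = \left(\left(B + B\right) + B \left(-4\right) B\right) B 16 = \left(2 B + - 4 B B\right) B 16 = \left(2 B - 4 B^{2}\right) B 16 = \left(- 4 B^{2} + 2 B\right) B 16 = B \left(- 4 B^{2} + 2 B\right) 16 = 16 B \left(- 4 B^{2} + 2 B\right)$)
$- 10 T{\left(p{\left(0,4 \right)},-7 \right)} = - 10 \left(-7\right)^{2} \left(32 - -448\right) = - 10 \cdot 49 \left(32 + 448\right) = - 10 \cdot 49 \cdot 480 = \left(-10\right) 23520 = -235200$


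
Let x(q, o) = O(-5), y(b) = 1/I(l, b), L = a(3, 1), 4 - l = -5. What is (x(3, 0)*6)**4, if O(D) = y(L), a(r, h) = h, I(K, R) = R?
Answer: 1296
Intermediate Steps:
l = 9 (l = 4 - 1*(-5) = 4 + 5 = 9)
L = 1
y(b) = 1/b
O(D) = 1 (O(D) = 1/1 = 1)
x(q, o) = 1
(x(3, 0)*6)**4 = (1*6)**4 = 6**4 = 1296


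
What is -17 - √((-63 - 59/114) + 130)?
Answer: -17 - √864006/114 ≈ -25.154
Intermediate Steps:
-17 - √((-63 - 59/114) + 130) = -17 - √(-7241/114 + 130) = -17 - √(7579/114) = -17 - √864006/114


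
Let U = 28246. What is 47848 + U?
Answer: 76094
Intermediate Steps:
47848 + U = 47848 + 28246 = 76094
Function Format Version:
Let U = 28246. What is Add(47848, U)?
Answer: 76094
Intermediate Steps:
Add(47848, U) = Add(47848, 28246) = 76094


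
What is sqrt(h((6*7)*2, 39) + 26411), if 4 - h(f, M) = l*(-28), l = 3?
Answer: 11*sqrt(219) ≈ 162.79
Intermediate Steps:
h(f, M) = 88 (h(f, M) = 4 - 3*(-28) = 4 - 1*(-84) = 4 + 84 = 88)
sqrt(h((6*7)*2, 39) + 26411) = sqrt(88 + 26411) = sqrt(26499) = 11*sqrt(219)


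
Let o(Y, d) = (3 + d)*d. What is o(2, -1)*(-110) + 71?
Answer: 291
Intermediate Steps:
o(Y, d) = d*(3 + d)
o(2, -1)*(-110) + 71 = -(3 - 1)*(-110) + 71 = -1*2*(-110) + 71 = -2*(-110) + 71 = 220 + 71 = 291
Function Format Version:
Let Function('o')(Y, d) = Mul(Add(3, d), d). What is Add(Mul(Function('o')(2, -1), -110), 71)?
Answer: 291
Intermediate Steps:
Function('o')(Y, d) = Mul(d, Add(3, d))
Add(Mul(Function('o')(2, -1), -110), 71) = Add(Mul(Mul(-1, Add(3, -1)), -110), 71) = Add(Mul(Mul(-1, 2), -110), 71) = Add(Mul(-2, -110), 71) = Add(220, 71) = 291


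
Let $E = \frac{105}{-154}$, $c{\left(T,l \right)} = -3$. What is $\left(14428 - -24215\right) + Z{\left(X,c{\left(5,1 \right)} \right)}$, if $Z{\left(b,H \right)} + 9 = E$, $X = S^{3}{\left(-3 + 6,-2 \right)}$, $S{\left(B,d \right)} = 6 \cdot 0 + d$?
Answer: $\frac{849933}{22} \approx 38633.0$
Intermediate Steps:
$S{\left(B,d \right)} = d$ ($S{\left(B,d \right)} = 0 + d = d$)
$X = -8$ ($X = \left(-2\right)^{3} = -8$)
$E = - \frac{15}{22}$ ($E = 105 \left(- \frac{1}{154}\right) = - \frac{15}{22} \approx -0.68182$)
$Z{\left(b,H \right)} = - \frac{213}{22}$ ($Z{\left(b,H \right)} = -9 - \frac{15}{22} = - \frac{213}{22}$)
$\left(14428 - -24215\right) + Z{\left(X,c{\left(5,1 \right)} \right)} = \left(14428 - -24215\right) - \frac{213}{22} = \left(14428 + 24215\right) - \frac{213}{22} = 38643 - \frac{213}{22} = \frac{849933}{22}$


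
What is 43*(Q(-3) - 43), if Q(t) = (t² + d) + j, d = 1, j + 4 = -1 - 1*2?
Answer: -1720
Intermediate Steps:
j = -7 (j = -4 + (-1 - 1*2) = -4 + (-1 - 2) = -4 - 3 = -7)
Q(t) = -6 + t² (Q(t) = (t² + 1) - 7 = (1 + t²) - 7 = -6 + t²)
43*(Q(-3) - 43) = 43*((-6 + (-3)²) - 43) = 43*((-6 + 9) - 43) = 43*(3 - 43) = 43*(-40) = -1720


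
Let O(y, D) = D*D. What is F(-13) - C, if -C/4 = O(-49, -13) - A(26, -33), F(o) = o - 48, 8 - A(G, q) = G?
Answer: 687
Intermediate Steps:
O(y, D) = D²
A(G, q) = 8 - G
F(o) = -48 + o
C = -748 (C = -4*((-13)² - (8 - 1*26)) = -4*(169 - (8 - 26)) = -4*(169 - 1*(-18)) = -4*(169 + 18) = -4*187 = -748)
F(-13) - C = (-48 - 13) - 1*(-748) = -61 + 748 = 687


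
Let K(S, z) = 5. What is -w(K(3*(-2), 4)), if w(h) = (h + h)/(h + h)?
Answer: -1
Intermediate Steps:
w(h) = 1 (w(h) = (2*h)/((2*h)) = (2*h)*(1/(2*h)) = 1)
-w(K(3*(-2), 4)) = -1*1 = -1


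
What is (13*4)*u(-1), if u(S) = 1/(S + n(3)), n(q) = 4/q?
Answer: 156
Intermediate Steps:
u(S) = 1/(4/3 + S) (u(S) = 1/(S + 4/3) = 1/(4/3 + S))
(13*4)*u(-1) = (13*4)*(3/(4 + 3*(-1))) = 52*(3/(4 - 3)) = 52*(3/1) = 52*(3*1) = 52*3 = 156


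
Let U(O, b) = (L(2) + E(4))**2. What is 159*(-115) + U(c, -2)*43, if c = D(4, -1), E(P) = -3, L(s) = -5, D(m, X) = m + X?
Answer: -15533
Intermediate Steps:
D(m, X) = X + m
c = 3 (c = -1 + 4 = 3)
U(O, b) = 64 (U(O, b) = (-5 - 3)**2 = (-8)**2 = 64)
159*(-115) + U(c, -2)*43 = 159*(-115) + 64*43 = -18285 + 2752 = -15533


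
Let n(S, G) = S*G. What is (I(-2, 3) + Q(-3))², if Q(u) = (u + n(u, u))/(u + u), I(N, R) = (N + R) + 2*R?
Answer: 36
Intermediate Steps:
n(S, G) = G*S
I(N, R) = N + 3*R
Q(u) = (u + u²)/(2*u) (Q(u) = (u + u*u)/(u + u) = (u + u²)/((2*u)) = (u + u²)*(1/(2*u)) = (u + u²)/(2*u))
(I(-2, 3) + Q(-3))² = ((-2 + 3*3) + (½ + (½)*(-3)))² = ((-2 + 9) + (½ - 3/2))² = (7 - 1)² = 6² = 36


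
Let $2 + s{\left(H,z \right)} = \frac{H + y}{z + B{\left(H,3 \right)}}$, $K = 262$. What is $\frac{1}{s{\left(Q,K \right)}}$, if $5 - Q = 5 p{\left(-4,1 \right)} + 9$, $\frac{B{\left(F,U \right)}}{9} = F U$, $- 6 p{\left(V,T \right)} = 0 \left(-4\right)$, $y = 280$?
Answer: $- \frac{77}{16} \approx -4.8125$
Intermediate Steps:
$p{\left(V,T \right)} = 0$ ($p{\left(V,T \right)} = - \frac{0 \left(-4\right)}{6} = \left(- \frac{1}{6}\right) 0 = 0$)
$B{\left(F,U \right)} = 9 F U$
$Q = -4$ ($Q = 5 - \left(5 \cdot 0 + 9\right) = 5 - \left(0 + 9\right) = 5 - 9 = -4$)
$s{\left(H,z \right)} = -2 + \frac{280 + H}{z + 27 H}$ ($s{\left(H,z \right)} = -2 + \frac{H + 280}{z + 9 H 3} = -2 + \frac{280 + H}{z + 27 H}$)
$\frac{1}{s{\left(Q,K \right)}} = \frac{1}{\frac{1}{262 + 27 \left(-4\right)} \left(280 - -212 - 524\right)} = \frac{1}{\frac{1}{262 - 108} \left(280 + 212 - 524\right)} = \frac{1}{\frac{1}{154} \left(-32\right)} = \frac{1}{- \frac{16}{77}} = - \frac{77}{16}$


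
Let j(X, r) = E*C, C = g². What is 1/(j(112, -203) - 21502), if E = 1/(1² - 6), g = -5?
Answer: -1/21507 ≈ -4.6497e-5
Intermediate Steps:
E = -⅕ (E = 1/(1 - 6) = 1/(-5) = -⅕ ≈ -0.20000)
C = 25 (C = (-5)² = 25)
j(X, r) = -5 (j(X, r) = -⅕*25 = -5)
1/(j(112, -203) - 21502) = 1/(-5 - 21502) = 1/(-21507) = -1/21507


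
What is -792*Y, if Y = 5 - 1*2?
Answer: -2376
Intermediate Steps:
Y = 3 (Y = 5 - 2 = 3)
-792*Y = -792*3 = -2376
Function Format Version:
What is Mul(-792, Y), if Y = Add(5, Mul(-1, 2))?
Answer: -2376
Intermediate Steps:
Y = 3 (Y = Add(5, -2) = 3)
Mul(-792, Y) = Mul(-792, 3) = -2376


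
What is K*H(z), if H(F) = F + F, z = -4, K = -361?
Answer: 2888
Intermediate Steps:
H(F) = 2*F
K*H(z) = -722*(-4) = -361*(-8) = 2888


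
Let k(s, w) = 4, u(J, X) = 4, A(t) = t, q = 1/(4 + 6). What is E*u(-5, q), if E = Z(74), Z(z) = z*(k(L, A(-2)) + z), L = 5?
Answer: 23088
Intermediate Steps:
q = ⅒ (q = 1/10 = ⅒ ≈ 0.10000)
Z(z) = z*(4 + z)
E = 5772 (E = 74*(4 + 74) = 74*78 = 5772)
E*u(-5, q) = 5772*4 = 23088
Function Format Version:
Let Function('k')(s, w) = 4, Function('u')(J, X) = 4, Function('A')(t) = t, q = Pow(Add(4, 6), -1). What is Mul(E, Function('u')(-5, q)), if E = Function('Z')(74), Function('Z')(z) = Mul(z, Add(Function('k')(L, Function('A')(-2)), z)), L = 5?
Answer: 23088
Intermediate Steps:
q = Rational(1, 10) (q = Pow(10, -1) = Rational(1, 10) ≈ 0.10000)
Function('Z')(z) = Mul(z, Add(4, z))
E = 5772 (E = Mul(74, Add(4, 74)) = Mul(74, 78) = 5772)
Mul(E, Function('u')(-5, q)) = Mul(5772, 4) = 23088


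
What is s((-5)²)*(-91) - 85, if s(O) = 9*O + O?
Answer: -22835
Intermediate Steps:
s(O) = 10*O
s((-5)²)*(-91) - 85 = (10*(-5)²)*(-91) - 85 = (10*25)*(-91) - 85 = 250*(-91) - 85 = -22750 - 85 = -22835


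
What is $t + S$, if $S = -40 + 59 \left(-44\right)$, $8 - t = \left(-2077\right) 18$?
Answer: $34758$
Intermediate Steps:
$t = 37394$ ($t = 8 - \left(-2077\right) 18 = 8 - -37386 = 8 + 37386 = 37394$)
$S = -2636$ ($S = -40 - 2596 = -2636$)
$t + S = 37394 - 2636 = 34758$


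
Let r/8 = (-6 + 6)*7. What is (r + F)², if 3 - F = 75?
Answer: 5184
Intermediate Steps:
r = 0 (r = 8*((-6 + 6)*7) = 8*(0*7) = 8*0 = 0)
F = -72 (F = 3 - 1*75 = 3 - 75 = -72)
(r + F)² = (0 - 72)² = (-72)² = 5184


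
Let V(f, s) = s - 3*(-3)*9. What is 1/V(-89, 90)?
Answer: 1/171 ≈ 0.0058480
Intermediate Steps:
V(f, s) = 81 + s (V(f, s) = s + 9*9 = s + 81 = 81 + s)
1/V(-89, 90) = 1/(81 + 90) = 1/171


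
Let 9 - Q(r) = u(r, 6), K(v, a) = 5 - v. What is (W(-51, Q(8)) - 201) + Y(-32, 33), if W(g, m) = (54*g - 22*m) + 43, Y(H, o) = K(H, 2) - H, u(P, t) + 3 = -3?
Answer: -3173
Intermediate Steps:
u(P, t) = -6 (u(P, t) = -3 - 3 = -6)
Q(r) = 15 (Q(r) = 9 - 1*(-6) = 9 + 6 = 15)
Y(H, o) = 5 - 2*H (Y(H, o) = (5 - H) - H = 5 - 2*H)
W(g, m) = 43 - 22*m + 54*g (W(g, m) = (-22*m + 54*g) + 43 = 43 - 22*m + 54*g)
(W(-51, Q(8)) - 201) + Y(-32, 33) = ((43 - 22*15 + 54*(-51)) - 201) + (5 - 2*(-32)) = ((43 - 330 - 2754) - 201) + (5 + 64) = (-3041 - 201) + 69 = -3242 + 69 = -3173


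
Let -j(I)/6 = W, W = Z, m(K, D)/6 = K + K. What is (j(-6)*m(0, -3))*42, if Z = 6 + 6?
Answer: 0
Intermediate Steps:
m(K, D) = 12*K (m(K, D) = 6*(K + K) = 6*(2*K) = 12*K)
Z = 12
W = 12
j(I) = -72 (j(I) = -6*12 = -72)
(j(-6)*m(0, -3))*42 = -864*0*42 = -72*0*42 = 0*42 = 0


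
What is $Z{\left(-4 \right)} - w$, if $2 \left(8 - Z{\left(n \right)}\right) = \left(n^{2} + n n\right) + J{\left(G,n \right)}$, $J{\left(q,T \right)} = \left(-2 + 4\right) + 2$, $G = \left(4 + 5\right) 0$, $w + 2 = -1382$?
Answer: $1374$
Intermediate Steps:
$w = -1384$ ($w = -2 - 1382 = -1384$)
$G = 0$ ($G = 9 \cdot 0 = 0$)
$J{\left(q,T \right)} = 4$ ($J{\left(q,T \right)} = 2 + 2 = 4$)
$Z{\left(n \right)} = 6 - n^{2}$ ($Z{\left(n \right)} = 8 - \frac{\left(n^{2} + n n\right) + 4}{2} = 8 - \frac{\left(n^{2} + n^{2}\right) + 4}{2} = 8 - \frac{2 n^{2} + 4}{2} = 8 - \frac{4 + 2 n^{2}}{2} = 8 - \left(2 + n^{2}\right) = 6 - n^{2}$)
$Z{\left(-4 \right)} - w = \left(6 - \left(-4\right)^{2}\right) - -1384 = \left(6 - 16\right) + 1384 = -10 + 1384 = 1374$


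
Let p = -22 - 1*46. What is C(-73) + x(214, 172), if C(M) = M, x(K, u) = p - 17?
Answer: -158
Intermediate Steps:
p = -68 (p = -22 - 46 = -68)
x(K, u) = -85 (x(K, u) = -68 - 17 = -85)
C(-73) + x(214, 172) = -73 - 85 = -158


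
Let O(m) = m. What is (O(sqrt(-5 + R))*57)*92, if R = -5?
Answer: 5244*I*sqrt(10) ≈ 16583.0*I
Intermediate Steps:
(O(sqrt(-5 + R))*57)*92 = (sqrt(-5 - 5)*57)*92 = (sqrt(-10)*57)*92 = ((I*sqrt(10))*57)*92 = (57*I*sqrt(10))*92 = 5244*I*sqrt(10)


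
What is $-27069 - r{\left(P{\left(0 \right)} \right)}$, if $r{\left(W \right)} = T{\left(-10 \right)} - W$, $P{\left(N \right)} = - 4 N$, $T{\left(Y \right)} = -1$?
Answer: $-27068$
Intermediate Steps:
$r{\left(W \right)} = -1 - W$
$-27069 - r{\left(P{\left(0 \right)} \right)} = -27069 - \left(-1 - \left(-4\right) 0\right) = -27069 - \left(-1 - 0\right) = -27069 - \left(-1 + 0\right) = -27069 - -1 = -27069 + 1 = -27068$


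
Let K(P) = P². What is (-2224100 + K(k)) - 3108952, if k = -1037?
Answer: -4257683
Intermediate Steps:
(-2224100 + K(k)) - 3108952 = (-2224100 + (-1037)²) - 3108952 = (-2224100 + 1075369) - 3108952 = -1148731 - 3108952 = -4257683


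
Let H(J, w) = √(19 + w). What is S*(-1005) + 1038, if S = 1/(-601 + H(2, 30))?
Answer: 205859/198 ≈ 1039.7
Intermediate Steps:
S = -1/594 (S = 1/(-601 + √(19 + 30)) = 1/(-601 + √49) = 1/(-601 + 7) = 1/(-594) = -1/594 ≈ -0.0016835)
S*(-1005) + 1038 = -1/594*(-1005) + 1038 = 335/198 + 1038 = 205859/198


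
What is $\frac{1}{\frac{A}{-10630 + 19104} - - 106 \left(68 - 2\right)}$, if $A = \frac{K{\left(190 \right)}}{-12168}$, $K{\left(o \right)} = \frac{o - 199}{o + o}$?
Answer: $\frac{4353602240}{30457801271041} \approx 0.00014294$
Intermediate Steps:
$K{\left(o \right)} = \frac{-199 + o}{2 o}$
$A = \frac{1}{513760}$ ($A = \frac{\frac{1}{2} \cdot \frac{1}{190} \left(-199 + 190\right)}{-12168} = \frac{1}{2} \cdot \frac{1}{190} \left(-9\right) \left(- \frac{1}{12168}\right) = \left(- \frac{9}{380}\right) \left(- \frac{1}{12168}\right) = \frac{1}{513760} \approx 1.9464 \cdot 10^{-6}$)
$\frac{1}{\frac{A}{-10630 + 19104} - - 106 \left(68 - 2\right)} = \frac{1}{\frac{1}{513760 \left(-10630 + 19104\right)} - - 106 \left(68 - 2\right)} = \frac{1}{\frac{1}{513760 \cdot 8474} - \left(-106\right) 66} = \frac{1}{\frac{1}{513760} \cdot \frac{1}{8474} - -6996} = \frac{1}{\frac{1}{4353602240} + 6996} = \frac{1}{\frac{30457801271041}{4353602240}} = \frac{4353602240}{30457801271041}$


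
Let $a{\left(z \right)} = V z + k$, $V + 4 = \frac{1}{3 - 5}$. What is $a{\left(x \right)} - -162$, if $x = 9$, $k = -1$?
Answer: $\frac{241}{2} \approx 120.5$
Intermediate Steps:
$V = - \frac{9}{2}$ ($V = -4 + \frac{1}{3 - 5} = -4 + \frac{1}{-2} = -4 - \frac{1}{2} = - \frac{9}{2} \approx -4.5$)
$a{\left(z \right)} = -1 - \frac{9 z}{2}$ ($a{\left(z \right)} = - \frac{9 z}{2} - 1 = -1 - \frac{9 z}{2}$)
$a{\left(x \right)} - -162 = \left(-1 - \frac{81}{2}\right) - -162 = \left(-1 - \frac{81}{2}\right) + 162 = - \frac{83}{2} + 162 = \frac{241}{2}$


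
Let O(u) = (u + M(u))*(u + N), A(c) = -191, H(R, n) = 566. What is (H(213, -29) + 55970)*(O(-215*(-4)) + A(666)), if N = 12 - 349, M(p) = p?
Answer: 50846725784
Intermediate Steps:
N = -337
O(u) = 2*u*(-337 + u) (O(u) = (u + u)*(u - 337) = (2*u)*(-337 + u) = 2*u*(-337 + u))
(H(213, -29) + 55970)*(O(-215*(-4)) + A(666)) = (566 + 55970)*(2*(-215*(-4))*(-337 - 215*(-4)) - 191) = 56536*(2*860*(-337 + 860) - 191) = 56536*(2*860*523 - 191) = 56536*(899560 - 191) = 56536*899369 = 50846725784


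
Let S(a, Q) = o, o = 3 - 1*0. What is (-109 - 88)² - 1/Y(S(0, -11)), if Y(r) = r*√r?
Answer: 38809 - √3/9 ≈ 38809.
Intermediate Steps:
o = 3 (o = 3 + 0 = 3)
S(a, Q) = 3
Y(r) = r^(3/2)
(-109 - 88)² - 1/Y(S(0, -11)) = (-109 - 88)² - 1/(3^(3/2)) = (-197)² - 1/(3*√3) = 38809 - √3/9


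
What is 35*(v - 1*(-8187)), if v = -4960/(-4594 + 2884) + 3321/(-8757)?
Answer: 6812985650/23769 ≈ 2.8663e+5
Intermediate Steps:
v = 419509/166383 (v = -4960/(-1710) + 3321*(-1/8757) = -4960*(-1/1710) - 369/973 = 496/171 - 369/973 = 419509/166383 ≈ 2.5213)
35*(v - 1*(-8187)) = 35*(419509/166383 - 1*(-8187)) = 35*(419509/166383 + 8187) = 35*(1362597130/166383) = 6812985650/23769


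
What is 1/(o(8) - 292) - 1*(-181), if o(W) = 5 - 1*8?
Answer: 53394/295 ≈ 181.00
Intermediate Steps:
o(W) = -3 (o(W) = 5 - 8 = -3)
1/(o(8) - 292) - 1*(-181) = 1/(-3 - 292) - 1*(-181) = 1/(-295) + 181 = -1/295 + 181 = 53394/295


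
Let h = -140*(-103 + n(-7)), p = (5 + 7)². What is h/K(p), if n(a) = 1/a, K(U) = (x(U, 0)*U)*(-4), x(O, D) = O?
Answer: -1805/10368 ≈ -0.17409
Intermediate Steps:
p = 144 (p = 12² = 144)
K(U) = -4*U² (K(U) = (U*U)*(-4) = U²*(-4) = -4*U²)
n(a) = 1/a
h = 14440 (h = -140*(-103 + 1/(-7)) = -140*(-103 - ⅐) = -140*(-722/7) = 14440)
h/K(p) = 14440/((-4*144²)) = 14440/((-4*20736)) = 14440/(-82944) = 14440*(-1/82944) = -1805/10368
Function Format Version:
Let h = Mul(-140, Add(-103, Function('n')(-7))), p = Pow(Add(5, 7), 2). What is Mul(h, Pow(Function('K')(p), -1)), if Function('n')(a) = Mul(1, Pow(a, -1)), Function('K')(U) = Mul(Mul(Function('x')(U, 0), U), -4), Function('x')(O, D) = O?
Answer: Rational(-1805, 10368) ≈ -0.17409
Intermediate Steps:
p = 144 (p = Pow(12, 2) = 144)
Function('K')(U) = Mul(-4, Pow(U, 2)) (Function('K')(U) = Mul(Mul(U, U), -4) = Mul(Pow(U, 2), -4) = Mul(-4, Pow(U, 2)))
Function('n')(a) = Pow(a, -1)
h = 14440 (h = Mul(-140, Add(-103, Pow(-7, -1))) = Mul(-140, Add(-103, Rational(-1, 7))) = Mul(-140, Rational(-722, 7)) = 14440)
Mul(h, Pow(Function('K')(p), -1)) = Mul(14440, Pow(Mul(-4, Pow(144, 2)), -1)) = Mul(14440, Pow(Mul(-4, 20736), -1)) = Mul(14440, Pow(-82944, -1)) = Mul(14440, Rational(-1, 82944)) = Rational(-1805, 10368)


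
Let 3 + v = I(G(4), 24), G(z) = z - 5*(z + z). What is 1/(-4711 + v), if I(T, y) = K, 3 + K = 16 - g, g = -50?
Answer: -1/4651 ≈ -0.00021501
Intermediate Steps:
G(z) = -9*z (G(z) = z - 5*2*z = z - 10*z = -9*z)
K = 63 (K = -3 + (16 - 1*(-50)) = -3 + (16 + 50) = -3 + 66 = 63)
I(T, y) = 63
v = 60 (v = -3 + 63 = 60)
1/(-4711 + v) = 1/(-4711 + 60) = 1/(-4651) = -1/4651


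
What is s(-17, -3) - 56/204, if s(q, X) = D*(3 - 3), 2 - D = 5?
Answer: -14/51 ≈ -0.27451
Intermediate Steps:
D = -3 (D = 2 - 1*5 = 2 - 5 = -3)
s(q, X) = 0 (s(q, X) = -3*(3 - 3) = -3*0 = 0)
s(-17, -3) - 56/204 = 0 - 56/204 = 0 - 56*1/204 = 0 - 14/51 = -14/51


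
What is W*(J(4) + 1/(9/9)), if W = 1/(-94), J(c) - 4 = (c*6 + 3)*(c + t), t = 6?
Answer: -275/94 ≈ -2.9255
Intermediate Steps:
J(c) = 4 + (3 + 6*c)*(6 + c) (J(c) = 4 + (c*6 + 3)*(c + 6) = 4 + (6*c + 3)*(6 + c) = 4 + (3 + 6*c)*(6 + c))
W = -1/94 ≈ -0.010638
W*(J(4) + 1/(9/9)) = -((22 + 6*4**2 + 39*4) + 1/(9/9))/94 = -((22 + 6*16 + 156) + 1/(9*(1/9)))/94 = -((22 + 96 + 156) + 1/1)/94 = -(274 + 1*1)/94 = -(274 + 1)/94 = -1/94*275 = -275/94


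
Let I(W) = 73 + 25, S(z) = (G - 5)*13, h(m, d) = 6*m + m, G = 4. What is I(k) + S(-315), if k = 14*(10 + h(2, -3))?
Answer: 85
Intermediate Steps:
h(m, d) = 7*m
k = 336 (k = 14*(10 + 7*2) = 14*(10 + 14) = 14*24 = 336)
S(z) = -13 (S(z) = (4 - 5)*13 = -1*13 = -13)
I(W) = 98
I(k) + S(-315) = 98 - 13 = 85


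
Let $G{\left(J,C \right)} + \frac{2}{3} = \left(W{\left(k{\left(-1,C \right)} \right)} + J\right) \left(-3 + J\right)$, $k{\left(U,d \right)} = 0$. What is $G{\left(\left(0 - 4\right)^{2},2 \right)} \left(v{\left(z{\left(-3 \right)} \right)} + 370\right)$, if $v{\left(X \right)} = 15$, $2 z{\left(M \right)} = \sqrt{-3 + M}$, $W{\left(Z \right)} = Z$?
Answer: $\frac{239470}{3} \approx 79823.0$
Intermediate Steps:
$z{\left(M \right)} = \frac{\sqrt{-3 + M}}{2}$
$G{\left(J,C \right)} = - \frac{2}{3} + J \left(-3 + J\right)$ ($G{\left(J,C \right)} = - \frac{2}{3} + \left(0 + J\right) \left(-3 + J\right) = - \frac{2}{3} + J \left(-3 + J\right)$)
$G{\left(\left(0 - 4\right)^{2},2 \right)} \left(v{\left(z{\left(-3 \right)} \right)} + 370\right) = \left(- \frac{2}{3} + \left(\left(0 - 4\right)^{2}\right)^{2} - 3 \left(0 - 4\right)^{2}\right) \left(15 + 370\right) = \left(- \frac{2}{3} + \left(\left(-4\right)^{2}\right)^{2} - 3 \left(-4\right)^{2}\right) 385 = \left(- \frac{2}{3} + 16^{2} - 48\right) 385 = \left(- \frac{2}{3} + 256 - 48\right) 385 = \frac{622}{3} \cdot 385 = \frac{239470}{3}$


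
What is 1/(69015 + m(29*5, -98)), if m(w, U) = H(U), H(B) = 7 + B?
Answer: 1/68924 ≈ 1.4509e-5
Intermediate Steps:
m(w, U) = 7 + U
1/(69015 + m(29*5, -98)) = 1/(69015 + (7 - 98)) = 1/(69015 - 91) = 1/68924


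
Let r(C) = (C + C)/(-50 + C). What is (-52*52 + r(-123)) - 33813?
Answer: -6317195/173 ≈ -36516.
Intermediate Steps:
r(C) = 2*C/(-50 + C) (r(C) = (2*C)/(-50 + C) = 2*C/(-50 + C))
(-52*52 + r(-123)) - 33813 = (-52*52 + 2*(-123)/(-50 - 123)) - 33813 = (-2704 + 2*(-123)/(-173)) - 33813 = (-2704 + 2*(-123)*(-1/173)) - 33813 = (-2704 + 246/173) - 33813 = -467546/173 - 33813 = -6317195/173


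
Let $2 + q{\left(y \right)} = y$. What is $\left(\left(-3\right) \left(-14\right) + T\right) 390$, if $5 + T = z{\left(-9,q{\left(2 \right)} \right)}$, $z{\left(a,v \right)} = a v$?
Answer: $14430$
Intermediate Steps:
$q{\left(y \right)} = -2 + y$
$T = -5$ ($T = -5 - 9 \left(-2 + 2\right) = -5 - 0 = -5 + 0 = -5$)
$\left(\left(-3\right) \left(-14\right) + T\right) 390 = \left(\left(-3\right) \left(-14\right) - 5\right) 390 = \left(42 - 5\right) 390 = 37 \cdot 390 = 14430$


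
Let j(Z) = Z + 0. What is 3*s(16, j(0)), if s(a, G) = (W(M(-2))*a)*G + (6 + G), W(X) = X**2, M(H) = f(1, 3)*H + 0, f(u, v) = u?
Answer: 18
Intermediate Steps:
j(Z) = Z
M(H) = H (M(H) = 1*H + 0 = H + 0 = H)
s(a, G) = 6 + G + 4*G*a (s(a, G) = ((-2)**2*a)*G + (6 + G) = (4*a)*G + (6 + G) = 4*G*a + (6 + G) = 6 + G + 4*G*a)
3*s(16, j(0)) = 3*(6 + 0 + 4*0*16) = 3*(6 + 0 + 0) = 3*6 = 18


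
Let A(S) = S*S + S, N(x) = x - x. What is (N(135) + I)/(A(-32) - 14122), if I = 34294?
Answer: -1319/505 ≈ -2.6119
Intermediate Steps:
N(x) = 0
A(S) = S + S² (A(S) = S² + S = S + S²)
(N(135) + I)/(A(-32) - 14122) = (0 + 34294)/(-32*(1 - 32) - 14122) = 34294/(-32*(-31) - 14122) = 34294/(992 - 14122) = 34294/(-13130) = 34294*(-1/13130) = -1319/505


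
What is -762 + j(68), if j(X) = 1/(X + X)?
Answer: -103631/136 ≈ -761.99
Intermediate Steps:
j(X) = 1/(2*X)
-762 + j(68) = -762 + (½)/68 = -762 + (½)*(1/68) = -762 + 1/136 = -103631/136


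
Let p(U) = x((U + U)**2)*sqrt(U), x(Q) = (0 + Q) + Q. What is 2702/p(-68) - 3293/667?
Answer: -3293/667 - 1351*I*sqrt(17)/628864 ≈ -4.937 - 0.0088577*I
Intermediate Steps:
x(Q) = 2*Q (x(Q) = Q + Q = 2*Q)
p(U) = 8*U**(5/2) (p(U) = (2*(U + U)**2)*sqrt(U) = (2*(2*U)**2)*sqrt(U) = (2*(4*U**2))*sqrt(U) = (8*U**2)*sqrt(U) = 8*U**(5/2))
2702/p(-68) - 3293/667 = 2702/((8*(-68)**(5/2))) - 3293/667 = 2702/((8*(9248*I*sqrt(17)))) - 3293*1/667 = 2702/((73984*I*sqrt(17))) - 3293/667 = 2702*(-I*sqrt(17)/1257728) - 3293/667 = -1351*I*sqrt(17)/628864 - 3293/667 = -3293/667 - 1351*I*sqrt(17)/628864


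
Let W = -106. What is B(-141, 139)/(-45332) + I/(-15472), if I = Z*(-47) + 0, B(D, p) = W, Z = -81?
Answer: -42734723/175344176 ≈ -0.24372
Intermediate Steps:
B(D, p) = -106
I = 3807 (I = -81*(-47) + 0 = 3807 + 0 = 3807)
B(-141, 139)/(-45332) + I/(-15472) = -106/(-45332) + 3807/(-15472) = -106*(-1/45332) + 3807*(-1/15472) = 53/22666 - 3807/15472 = -42734723/175344176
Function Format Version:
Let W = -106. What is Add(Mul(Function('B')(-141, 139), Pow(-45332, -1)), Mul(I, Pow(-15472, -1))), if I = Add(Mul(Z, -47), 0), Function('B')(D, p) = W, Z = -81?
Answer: Rational(-42734723, 175344176) ≈ -0.24372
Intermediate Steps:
Function('B')(D, p) = -106
I = 3807 (I = Add(Mul(-81, -47), 0) = Add(3807, 0) = 3807)
Add(Mul(Function('B')(-141, 139), Pow(-45332, -1)), Mul(I, Pow(-15472, -1))) = Add(Mul(-106, Pow(-45332, -1)), Mul(3807, Pow(-15472, -1))) = Add(Mul(-106, Rational(-1, 45332)), Mul(3807, Rational(-1, 15472))) = Add(Rational(53, 22666), Rational(-3807, 15472)) = Rational(-42734723, 175344176)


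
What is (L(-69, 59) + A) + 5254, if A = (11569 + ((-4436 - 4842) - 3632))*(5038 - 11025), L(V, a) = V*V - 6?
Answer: 8038576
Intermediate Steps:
L(V, a) = -6 + V² (L(V, a) = V² - 6 = -6 + V²)
A = 8028567 (A = (11569 + (-9278 - 3632))*(-5987) = (11569 - 12910)*(-5987) = -1341*(-5987) = 8028567)
(L(-69, 59) + A) + 5254 = ((-6 + (-69)²) + 8028567) + 5254 = ((-6 + 4761) + 8028567) + 5254 = (4755 + 8028567) + 5254 = 8033322 + 5254 = 8038576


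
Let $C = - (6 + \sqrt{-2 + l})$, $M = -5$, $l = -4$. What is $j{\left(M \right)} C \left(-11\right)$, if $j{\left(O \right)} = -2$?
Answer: $-132 - 22 i \sqrt{6} \approx -132.0 - 53.889 i$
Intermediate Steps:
$C = -6 - i \sqrt{6}$ ($C = - (6 + \sqrt{-2 - 4}) = - (6 + \sqrt{-6}) = - (6 + i \sqrt{6}) = -6 - i \sqrt{6} \approx -6.0 - 2.4495 i$)
$j{\left(M \right)} C \left(-11\right) = - 2 \left(-6 - i \sqrt{6}\right) \left(-11\right) = \left(12 + 2 i \sqrt{6}\right) \left(-11\right) = -132 - 22 i \sqrt{6}$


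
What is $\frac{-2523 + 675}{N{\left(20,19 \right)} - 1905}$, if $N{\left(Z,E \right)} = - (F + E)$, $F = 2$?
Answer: $\frac{308}{321} \approx 0.9595$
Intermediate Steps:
$N{\left(Z,E \right)} = -2 - E$ ($N{\left(Z,E \right)} = - (2 + E) = -2 - E$)
$\frac{-2523 + 675}{N{\left(20,19 \right)} - 1905} = \frac{-2523 + 675}{\left(-2 - 19\right) - 1905} = - \frac{1848}{\left(-2 - 19\right) - 1905} = - \frac{1848}{-21 - 1905} = - \frac{1848}{-1926} = \left(-1848\right) \left(- \frac{1}{1926}\right) = \frac{308}{321}$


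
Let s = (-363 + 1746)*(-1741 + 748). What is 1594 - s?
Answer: 1374913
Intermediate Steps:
s = -1373319 (s = 1383*(-993) = -1373319)
1594 - s = 1594 - 1*(-1373319) = 1594 + 1373319 = 1374913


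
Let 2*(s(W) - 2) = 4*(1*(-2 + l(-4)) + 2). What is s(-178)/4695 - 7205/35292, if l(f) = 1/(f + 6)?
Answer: -11240533/55231980 ≈ -0.20352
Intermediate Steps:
l(f) = 1/(6 + f)
s(W) = 3 (s(W) = 2 + (4*(1*(-2 + 1/(6 - 4)) + 2))/2 = 2 + (4*(1*(-2 + 1/2) + 2))/2 = 2 + (4*(1*(-2 + ½) + 2))/2 = 2 + (4*(1*(-3/2) + 2))/2 = 2 + (4*(-3/2 + 2))/2 = 2 + (4*(½))/2 = 2 + (½)*2 = 2 + 1 = 3)
s(-178)/4695 - 7205/35292 = 3/4695 - 7205/35292 = 3*(1/4695) - 7205*1/35292 = 1/1565 - 7205/35292 = -11240533/55231980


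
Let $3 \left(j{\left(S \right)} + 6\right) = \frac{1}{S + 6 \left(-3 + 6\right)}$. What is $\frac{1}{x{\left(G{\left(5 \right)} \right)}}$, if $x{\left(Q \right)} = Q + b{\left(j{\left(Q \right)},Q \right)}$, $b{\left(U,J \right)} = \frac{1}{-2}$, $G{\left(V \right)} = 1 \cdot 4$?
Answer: $\frac{2}{7} \approx 0.28571$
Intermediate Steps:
$G{\left(V \right)} = 4$
$j{\left(S \right)} = -6 + \frac{1}{3 \left(18 + S\right)}$ ($j{\left(S \right)} = -6 + \frac{1}{3 \left(S + 6 \left(-3 + 6\right)\right)} = -6 + \frac{1}{3 \left(S + 6 \cdot 3\right)} = -6 + \frac{1}{3 \left(S + 18\right)} = -6 + \frac{1}{3 \left(18 + S\right)}$)
$b{\left(U,J \right)} = - \frac{1}{2}$
$x{\left(Q \right)} = - \frac{1}{2} + Q$ ($x{\left(Q \right)} = Q - \frac{1}{2} = - \frac{1}{2} + Q$)
$\frac{1}{x{\left(G{\left(5 \right)} \right)}} = \frac{1}{- \frac{1}{2} + 4} = \frac{1}{\frac{7}{2}} = \frac{2}{7}$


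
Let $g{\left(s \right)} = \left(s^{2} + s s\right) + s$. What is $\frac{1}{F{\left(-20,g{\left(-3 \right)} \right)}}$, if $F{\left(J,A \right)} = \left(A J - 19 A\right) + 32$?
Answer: $- \frac{1}{553} \approx -0.0018083$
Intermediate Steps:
$g{\left(s \right)} = s + 2 s^{2}$ ($g{\left(s \right)} = \left(s^{2} + s^{2}\right) + s = 2 s^{2} + s = s + 2 s^{2}$)
$F{\left(J,A \right)} = 32 - 19 A + A J$ ($F{\left(J,A \right)} = \left(- 19 A + A J\right) + 32 = 32 - 19 A + A J$)
$\frac{1}{F{\left(-20,g{\left(-3 \right)} \right)}} = \frac{1}{32 - 19 \left(- 3 \left(1 + 2 \left(-3\right)\right)\right) + - 3 \left(1 + 2 \left(-3\right)\right) \left(-20\right)} = \frac{1}{32 - 19 \left(- 3 \left(1 - 6\right)\right) + - 3 \left(1 - 6\right) \left(-20\right)} = \frac{1}{32 - 19 \left(\left(-3\right) \left(-5\right)\right) + \left(-3\right) \left(-5\right) \left(-20\right)} = \frac{1}{32 - 285 + 15 \left(-20\right)} = \frac{1}{32 - 285 - 300} = \frac{1}{-553} = - \frac{1}{553}$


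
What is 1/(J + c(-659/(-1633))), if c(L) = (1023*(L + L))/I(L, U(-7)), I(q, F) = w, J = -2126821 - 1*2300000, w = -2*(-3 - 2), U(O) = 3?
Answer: -8165/36144319308 ≈ -2.2590e-7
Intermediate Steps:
w = 10 (w = -2*(-5) = 10)
J = -4426821 (J = -2126821 - 2300000 = -4426821)
I(q, F) = 10
c(L) = 1023*L/5 (c(L) = (1023*(L + L))/10 = (1023*(2*L))*(⅒) = (2046*L)*(⅒) = 1023*L/5)
1/(J + c(-659/(-1633))) = 1/(-4426821 + 1023*(-659/(-1633))/5) = 1/(-4426821 + 1023*(-659*(-1/1633))/5) = 1/(-4426821 + (1023/5)*(659/1633)) = 1/(-4426821 + 674157/8165) = 1/(-36144319308/8165) = -8165/36144319308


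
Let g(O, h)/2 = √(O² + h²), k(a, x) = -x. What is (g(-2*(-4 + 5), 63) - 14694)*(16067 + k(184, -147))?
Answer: -238248516 + 32428*√3973 ≈ -2.3620e+8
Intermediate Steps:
g(O, h) = 2*√(O² + h²)
(g(-2*(-4 + 5), 63) - 14694)*(16067 + k(184, -147)) = (2*√((-2*(-4 + 5))² + 63²) - 14694)*(16067 - 1*(-147)) = (2*√((-2*1)² + 3969) - 14694)*(16067 + 147) = (2*√((-2)² + 3969) - 14694)*16214 = (2*√(4 + 3969) - 14694)*16214 = (2*√3973 - 14694)*16214 = (-14694 + 2*√3973)*16214 = -238248516 + 32428*√3973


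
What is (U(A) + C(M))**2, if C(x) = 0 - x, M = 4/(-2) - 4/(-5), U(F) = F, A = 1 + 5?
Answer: 1296/25 ≈ 51.840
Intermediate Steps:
A = 6
M = -6/5 (M = 4*(-1/2) - 4*(-1/5) = -2 + 4/5 = -6/5 ≈ -1.2000)
C(x) = -x
(U(A) + C(M))**2 = (6 - 1*(-6/5))**2 = (6 + 6/5)**2 = (36/5)**2 = 1296/25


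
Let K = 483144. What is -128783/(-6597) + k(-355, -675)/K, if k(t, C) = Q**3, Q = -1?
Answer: 20740242385/1062433656 ≈ 19.521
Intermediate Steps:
k(t, C) = -1 (k(t, C) = (-1)**3 = -1)
-128783/(-6597) + k(-355, -675)/K = -128783/(-6597) - 1/483144 = -128783*(-1/6597) - 1*1/483144 = 128783/6597 - 1/483144 = 20740242385/1062433656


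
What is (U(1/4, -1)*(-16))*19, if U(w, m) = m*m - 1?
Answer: 0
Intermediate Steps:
U(w, m) = -1 + m² (U(w, m) = m² - 1 = -1 + m²)
(U(1/4, -1)*(-16))*19 = ((-1 + (-1)²)*(-16))*19 = ((-1 + 1)*(-16))*19 = (0*(-16))*19 = 0*19 = 0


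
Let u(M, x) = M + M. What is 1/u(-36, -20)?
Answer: -1/72 ≈ -0.013889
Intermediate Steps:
u(M, x) = 2*M
1/u(-36, -20) = 1/(2*(-36)) = 1/(-72) = -1/72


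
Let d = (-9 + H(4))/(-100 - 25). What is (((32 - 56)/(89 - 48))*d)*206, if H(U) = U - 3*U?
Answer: -84048/5125 ≈ -16.400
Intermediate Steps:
H(U) = -2*U
d = 17/125 (d = (-9 - 2*4)/(-100 - 25) = (-9 - 8)/(-125) = -17*(-1/125) = 17/125 ≈ 0.13600)
(((32 - 56)/(89 - 48))*d)*206 = (((32 - 56)/(89 - 48))*(17/125))*206 = (-24/41*(17/125))*206 = (-24*1/41*(17/125))*206 = -24/41*17/125*206 = -408/5125*206 = -84048/5125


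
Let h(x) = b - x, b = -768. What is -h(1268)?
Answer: 2036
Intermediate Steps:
h(x) = -768 - x
-h(1268) = -(-768 - 1*1268) = -(-768 - 1268) = -1*(-2036) = 2036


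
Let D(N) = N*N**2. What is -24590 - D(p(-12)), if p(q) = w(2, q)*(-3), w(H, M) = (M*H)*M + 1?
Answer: 651689773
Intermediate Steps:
w(H, M) = 1 + H*M**2 (w(H, M) = (H*M)*M + 1 = H*M**2 + 1 = 1 + H*M**2)
p(q) = -3 - 6*q**2 (p(q) = (1 + 2*q**2)*(-3) = -3 - 6*q**2)
D(N) = N**3
-24590 - D(p(-12)) = -24590 - (-3 - 6*(-12)**2)**3 = -24590 - (-3 - 6*144)**3 = -24590 - (-3 - 864)**3 = -24590 - 1*(-867)**3 = -24590 - 1*(-651714363) = -24590 + 651714363 = 651689773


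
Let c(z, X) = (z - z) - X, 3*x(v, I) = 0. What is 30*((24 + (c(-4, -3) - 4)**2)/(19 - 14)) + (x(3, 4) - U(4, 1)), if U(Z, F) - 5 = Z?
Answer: 141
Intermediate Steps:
U(Z, F) = 5 + Z
x(v, I) = 0 (x(v, I) = (1/3)*0 = 0)
c(z, X) = -X (c(z, X) = 0 - X = -X)
30*((24 + (c(-4, -3) - 4)**2)/(19 - 14)) + (x(3, 4) - U(4, 1)) = 30*((24 + (-1*(-3) - 4)**2)/(19 - 14)) + (0 - (5 + 4)) = 30*((24 + (3 - 4)**2)/5) + (0 - 1*9) = 30*((24 + (-1)**2)*(1/5)) + (0 - 9) = 30*((24 + 1)*(1/5)) - 9 = 30*(25*(1/5)) - 9 = 30*5 - 9 = 150 - 9 = 141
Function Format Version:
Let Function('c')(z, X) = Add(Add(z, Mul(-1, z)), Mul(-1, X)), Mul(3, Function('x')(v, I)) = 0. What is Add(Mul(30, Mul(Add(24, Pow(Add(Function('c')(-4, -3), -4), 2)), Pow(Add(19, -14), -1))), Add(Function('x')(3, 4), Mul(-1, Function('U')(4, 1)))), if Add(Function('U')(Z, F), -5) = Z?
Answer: 141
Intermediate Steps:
Function('U')(Z, F) = Add(5, Z)
Function('x')(v, I) = 0 (Function('x')(v, I) = Mul(Rational(1, 3), 0) = 0)
Function('c')(z, X) = Mul(-1, X) (Function('c')(z, X) = Add(0, Mul(-1, X)) = Mul(-1, X))
Add(Mul(30, Mul(Add(24, Pow(Add(Function('c')(-4, -3), -4), 2)), Pow(Add(19, -14), -1))), Add(Function('x')(3, 4), Mul(-1, Function('U')(4, 1)))) = Add(Mul(30, Mul(Add(24, Pow(Add(Mul(-1, -3), -4), 2)), Pow(Add(19, -14), -1))), Add(0, Mul(-1, Add(5, 4)))) = Add(Mul(30, Mul(Add(24, Pow(Add(3, -4), 2)), Pow(5, -1))), Add(0, Mul(-1, 9))) = Add(Mul(30, Mul(Add(24, Pow(-1, 2)), Rational(1, 5))), Add(0, -9)) = Add(Mul(30, Mul(Add(24, 1), Rational(1, 5))), -9) = Add(Mul(30, Mul(25, Rational(1, 5))), -9) = Add(Mul(30, 5), -9) = Add(150, -9) = 141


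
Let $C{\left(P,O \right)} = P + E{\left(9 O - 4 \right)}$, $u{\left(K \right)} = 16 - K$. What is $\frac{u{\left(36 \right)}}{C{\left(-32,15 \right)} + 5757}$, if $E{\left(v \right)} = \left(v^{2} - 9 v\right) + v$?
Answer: $- \frac{10}{10919} \approx -0.00091583$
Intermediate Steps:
$E{\left(v \right)} = v^{2} - 8 v$
$C{\left(P,O \right)} = P + \left(-12 + 9 O\right) \left(-4 + 9 O\right)$ ($C{\left(P,O \right)} = P + \left(9 O - 4\right) \left(-8 + \left(9 O - 4\right)\right) = P + \left(-4 + 9 O\right) \left(-8 + \left(-4 + 9 O\right)\right) = P + \left(-4 + 9 O\right) \left(-12 + 9 O\right) = P + \left(-12 + 9 O\right) \left(-4 + 9 O\right)$)
$\frac{u{\left(36 \right)}}{C{\left(-32,15 \right)} + 5757} = \frac{16 - 36}{\left(48 - 32 - 2160 + 81 \cdot 15^{2}\right) + 5757} = \frac{16 - 36}{\left(48 - 32 - 2160 + 81 \cdot 225\right) + 5757} = - \frac{20}{\left(48 - 32 - 2160 + 18225\right) + 5757} = - \frac{20}{16081 + 5757} = - \frac{20}{21838} = \left(-20\right) \frac{1}{21838} = - \frac{10}{10919}$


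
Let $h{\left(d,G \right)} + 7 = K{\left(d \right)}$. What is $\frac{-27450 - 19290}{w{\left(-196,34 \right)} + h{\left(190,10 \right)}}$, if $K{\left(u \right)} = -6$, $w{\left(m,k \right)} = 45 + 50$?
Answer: $-570$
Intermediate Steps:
$w{\left(m,k \right)} = 95$
$h{\left(d,G \right)} = -13$ ($h{\left(d,G \right)} = -7 - 6 = -13$)
$\frac{-27450 - 19290}{w{\left(-196,34 \right)} + h{\left(190,10 \right)}} = \frac{-27450 - 19290}{95 - 13} = - \frac{46740}{82} = \left(-46740\right) \frac{1}{82} = -570$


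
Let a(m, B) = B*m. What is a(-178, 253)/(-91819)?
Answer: 45034/91819 ≈ 0.49047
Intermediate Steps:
a(-178, 253)/(-91819) = (253*(-178))/(-91819) = -45034*(-1/91819) = 45034/91819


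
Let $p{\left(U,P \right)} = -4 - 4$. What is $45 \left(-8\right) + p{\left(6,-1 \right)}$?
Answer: $-368$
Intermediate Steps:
$p{\left(U,P \right)} = -8$
$45 \left(-8\right) + p{\left(6,-1 \right)} = 45 \left(-8\right) - 8 = -360 - 8 = -368$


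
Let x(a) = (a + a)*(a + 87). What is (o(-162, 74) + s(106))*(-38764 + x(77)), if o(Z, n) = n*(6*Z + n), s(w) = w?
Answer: 896201768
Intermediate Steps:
x(a) = 2*a*(87 + a) (x(a) = (2*a)*(87 + a) = 2*a*(87 + a))
o(Z, n) = n*(n + 6*Z)
(o(-162, 74) + s(106))*(-38764 + x(77)) = (74*(74 + 6*(-162)) + 106)*(-38764 + 2*77*(87 + 77)) = (74*(74 - 972) + 106)*(-38764 + 2*77*164) = (74*(-898) + 106)*(-38764 + 25256) = (-66452 + 106)*(-13508) = -66346*(-13508) = 896201768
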